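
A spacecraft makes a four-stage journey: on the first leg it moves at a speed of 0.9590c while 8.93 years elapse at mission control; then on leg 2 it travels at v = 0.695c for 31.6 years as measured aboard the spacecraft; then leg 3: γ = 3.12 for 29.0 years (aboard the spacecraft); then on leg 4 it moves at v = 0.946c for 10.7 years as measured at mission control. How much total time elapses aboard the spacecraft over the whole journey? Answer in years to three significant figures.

Leg 1: γ = 1/√(1 − 0.9590²) = 1/√0.08032 = 3.529; τ_1 = 8.93/3.529 = 2.531 years.
Leg 2: 31.6 years is already measured aboard the spacecraft.
Leg 3: 29.0 years is already measured aboard the spacecraft.
Leg 4: γ = 1/√(1 − 0.946²) = 1/√0.1051 = 3.085; τ_4 = 10.7/3.085 = 3.469 years.
Total: 2.531 + 31.60 + 29.00 + 3.469 years.

τ = 66.6 years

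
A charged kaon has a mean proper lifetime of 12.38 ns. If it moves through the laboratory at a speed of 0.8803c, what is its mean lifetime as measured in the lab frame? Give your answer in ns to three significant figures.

Δt = 26.1 ns

γ = 1/√(1 − 0.8803²) = 1/√0.2251 = 2.108
The rest-frame lifetime is the proper time; the lab measures the dilated interval Δt = γτ₀ = 2.108 × 12.38 ns.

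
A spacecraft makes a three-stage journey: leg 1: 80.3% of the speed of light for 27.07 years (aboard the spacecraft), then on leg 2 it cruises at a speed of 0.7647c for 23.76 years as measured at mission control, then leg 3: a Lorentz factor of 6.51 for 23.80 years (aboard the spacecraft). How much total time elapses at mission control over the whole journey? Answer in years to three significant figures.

Leg 1: β = 0.803; γ = 1/√(1 − 0.803²) = 1/√0.3552 = 1.678; Δt_1 = 1.678 × 27.07 = 45.42 years.
Leg 2: 23.76 years is already measured at mission control.
Leg 3: γ = 6.51; Δt_3 = 6.510 × 23.80 = 154.9 years.
Total: 45.42 + 23.76 + 154.9 years.

Δt = 224 years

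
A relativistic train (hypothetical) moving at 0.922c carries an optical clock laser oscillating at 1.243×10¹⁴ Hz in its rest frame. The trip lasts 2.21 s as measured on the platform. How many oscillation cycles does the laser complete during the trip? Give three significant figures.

N = 1.06×10¹⁴

γ = 1/√(1 − 0.922²) = 1/√0.1499 = 2.583
The oscillator's own cycle count is N = f × τ where τ is the proper time on the train. τ = Δt/γ = 2.21/2.583 = 0.8557 s = 8.557×10⁻¹ s.
N = 1.243×10¹⁴ × 8.557×10⁻¹ = 1.064×10¹⁴.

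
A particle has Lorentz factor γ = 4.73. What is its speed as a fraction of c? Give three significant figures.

β = 0.977

β = √(1 − 1/γ²) = √(1 − 1/4.73²) = √(1 − 0.04470) = √0.9553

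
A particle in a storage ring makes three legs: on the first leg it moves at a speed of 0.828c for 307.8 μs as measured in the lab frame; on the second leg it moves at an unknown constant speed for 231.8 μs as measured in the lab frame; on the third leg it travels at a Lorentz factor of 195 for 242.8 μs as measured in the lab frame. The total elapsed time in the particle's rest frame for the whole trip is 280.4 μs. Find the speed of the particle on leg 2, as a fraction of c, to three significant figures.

β = 0.888

Leg 1: γ = 1/√(1 − 0.828²) = 1/√0.3144 = 1.783; τ_1 = 307.8/1.783 = 172.6 μs.
Leg 2: speed unknown; τ_2 = 231.8/γ_2.
Leg 3: γ = 195; τ_3 = 242.8/195.0 = 1.245 μs.
Total proper time: 172.6 + τ_2 + 1.245 = 280.4, so τ_2 = 280.4 − 173.8 = 106.6 μs.
γ_2 = 231.8/106.6 = 2.175; β = √(1 − 1/γ²) = √0.7887.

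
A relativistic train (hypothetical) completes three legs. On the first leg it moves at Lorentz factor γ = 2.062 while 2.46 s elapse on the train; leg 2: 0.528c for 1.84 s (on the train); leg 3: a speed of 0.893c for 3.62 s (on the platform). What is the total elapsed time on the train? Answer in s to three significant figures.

Leg 1: 2.46 s is already measured on the train.
Leg 2: 1.84 s is already measured on the train.
Leg 3: γ = 1/√(1 − 0.893²) = 1/√0.2026 = 2.222; τ_3 = 3.62/2.222 = 1.629 s.
Total: 2.460 + 1.840 + 1.629 s.

τ = 5.93 s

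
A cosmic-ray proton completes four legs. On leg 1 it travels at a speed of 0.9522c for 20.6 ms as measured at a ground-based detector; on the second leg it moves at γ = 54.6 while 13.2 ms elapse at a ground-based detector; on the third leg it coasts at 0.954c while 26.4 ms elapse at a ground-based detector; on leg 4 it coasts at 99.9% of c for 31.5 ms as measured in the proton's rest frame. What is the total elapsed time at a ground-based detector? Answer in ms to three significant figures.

Δt = 765 ms

Leg 1: 20.6 ms is already measured at a ground-based detector.
Leg 2: 13.2 ms is already measured at a ground-based detector.
Leg 3: 26.4 ms is already measured at a ground-based detector.
Leg 4: β = 0.999; γ = 1/√(1 − 0.999²) = 1/√0.001999 = 22.37; Δt_4 = 22.37 × 31.5 = 704.5 ms.
Total: 20.60 + 13.20 + 26.40 + 704.5 ms.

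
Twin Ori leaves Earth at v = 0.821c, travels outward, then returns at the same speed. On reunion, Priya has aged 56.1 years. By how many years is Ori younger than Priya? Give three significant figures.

Δt − τ = 24.1 years

γ = 1/√(1 − 0.821²) = 1/√0.3260 = 1.752
Ori's elapsed proper time: τ = 56.1/1.752 = 32.03 years.
Age gap = Δt − τ = 56.1 − 32.03 years.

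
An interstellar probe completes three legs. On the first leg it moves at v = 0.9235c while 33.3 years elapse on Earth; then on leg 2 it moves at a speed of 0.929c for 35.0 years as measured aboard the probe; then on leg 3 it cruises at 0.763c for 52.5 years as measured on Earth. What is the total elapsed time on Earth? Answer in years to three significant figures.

Δt = 180 years

Leg 1: 33.3 years is already measured on Earth.
Leg 2: γ = 1/√(1 − 0.929²) = 1/√0.1370 = 2.702; Δt_2 = 2.702 × 35.0 = 94.57 years.
Leg 3: 52.5 years is already measured on Earth.
Total: 33.30 + 94.57 + 52.50 years.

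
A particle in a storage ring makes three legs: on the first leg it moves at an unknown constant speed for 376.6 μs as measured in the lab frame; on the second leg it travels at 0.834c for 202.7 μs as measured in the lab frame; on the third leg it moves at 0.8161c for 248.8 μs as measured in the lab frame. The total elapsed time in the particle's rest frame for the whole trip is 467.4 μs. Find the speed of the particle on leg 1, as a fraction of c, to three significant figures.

Leg 1: speed unknown; τ_1 = 376.6/γ_1.
Leg 2: γ = 1/√(1 − 0.834²) = 1/√0.3044 = 1.812; τ_2 = 202.7/1.812 = 111.8 μs.
Leg 3: γ = 1/√(1 − 0.8161²) = 1/√0.3340 = 1.730; τ_3 = 248.8/1.730 = 143.8 μs.
Total proper time: τ_1 + 111.8 + 143.8 = 467.4, so τ_1 = 467.4 − 255.6 = 211.8 μs.
γ_1 = 376.6/211.8 = 1.778; β = √(1 − 1/γ²) = √0.6838.

β = 0.827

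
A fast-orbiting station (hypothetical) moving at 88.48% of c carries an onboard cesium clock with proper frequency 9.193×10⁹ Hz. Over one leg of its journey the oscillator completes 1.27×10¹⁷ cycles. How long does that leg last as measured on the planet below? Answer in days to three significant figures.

β = 0.8848; γ = 1/√(1 − 0.8848²) = 1/√0.2171 = 2.146
Proper time for N cycles: τ = N/f = 1.27×10¹⁷/(9.193×10⁹) = 1.381×10⁷ s = 159.9 days.
Lab-frame duration Δt = γτ = 2.146 × 159.9 = 343.1 days.

Δt = 343 days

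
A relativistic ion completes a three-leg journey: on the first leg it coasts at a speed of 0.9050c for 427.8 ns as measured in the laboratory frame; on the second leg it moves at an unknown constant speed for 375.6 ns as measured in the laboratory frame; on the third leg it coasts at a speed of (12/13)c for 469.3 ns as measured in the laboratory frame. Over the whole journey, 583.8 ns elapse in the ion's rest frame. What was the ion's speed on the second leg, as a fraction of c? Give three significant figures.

Leg 1: γ = 1/√(1 − 0.9050²) = 1/√0.1810 = 2.351; τ_1 = 427.8/2.351 = 182.0 ns.
Leg 2: speed unknown; τ_2 = 375.6/γ_2.
Leg 3: γ = 1/√(1 − (12/13)²) = 13/5 = 2.600; τ_3 = 469.3/2.600 = 180.5 ns.
Total proper time: 182.0 + τ_2 + 180.5 = 583.8, so τ_2 = 583.8 − 362.5 = 221.3 ns.
γ_2 = 375.6/221.3 = 1.697; β = √(1 − 1/γ²) = √0.6528.

β = 0.808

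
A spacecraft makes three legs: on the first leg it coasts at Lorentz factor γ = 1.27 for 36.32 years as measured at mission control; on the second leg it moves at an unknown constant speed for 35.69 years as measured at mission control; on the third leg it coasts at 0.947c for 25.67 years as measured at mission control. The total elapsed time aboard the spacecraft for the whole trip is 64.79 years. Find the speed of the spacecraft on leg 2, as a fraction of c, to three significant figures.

β = 0.622

Leg 1: γ = 1.27; τ_1 = 36.32/1.270 = 28.60 years.
Leg 2: speed unknown; τ_2 = 35.69/γ_2.
Leg 3: γ = 1/√(1 − 0.947²) = 1/√0.1032 = 3.113; τ_3 = 25.67/3.113 = 8.246 years.
Total proper time: 28.60 + τ_2 + 8.246 = 64.79, so τ_2 = 64.79 − 36.84 = 27.95 years.
γ_2 = 35.69/27.95 = 1.277; β = √(1 − 1/γ²) = √0.3869.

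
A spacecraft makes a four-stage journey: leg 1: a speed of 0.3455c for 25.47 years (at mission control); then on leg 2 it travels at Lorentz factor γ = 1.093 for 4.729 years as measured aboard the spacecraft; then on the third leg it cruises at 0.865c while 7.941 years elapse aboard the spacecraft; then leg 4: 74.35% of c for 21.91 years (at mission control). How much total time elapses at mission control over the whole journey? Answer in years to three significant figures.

Δt = 68.4 years

Leg 1: 25.47 years is already measured at mission control.
Leg 2: γ = 1.093; Δt_2 = 1.093 × 4.729 = 5.169 years.
Leg 3: γ = 1/√(1 − 0.865²) = 1/√0.2518 = 1.993; Δt_3 = 1.993 × 7.941 = 15.83 years.
Leg 4: 21.91 years is already measured at mission control.
Total: 25.47 + 5.169 + 15.83 + 21.91 years.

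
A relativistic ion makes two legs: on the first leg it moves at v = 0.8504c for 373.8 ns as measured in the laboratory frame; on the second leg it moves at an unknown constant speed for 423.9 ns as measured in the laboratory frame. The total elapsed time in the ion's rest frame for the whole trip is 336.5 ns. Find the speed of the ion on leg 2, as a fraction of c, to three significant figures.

β = 0.944

Leg 1: γ = 1/√(1 − 0.8504²) = 1/√0.2768 = 1.901; τ_1 = 373.8/1.901 = 196.7 ns.
Leg 2: speed unknown; τ_2 = 423.9/γ_2.
Total proper time: 196.7 + τ_2 = 336.5, so τ_2 = 336.5 − 196.7 = 139.8 ns.
γ_2 = 423.9/139.8 = 3.032; β = √(1 − 1/γ²) = √0.8912.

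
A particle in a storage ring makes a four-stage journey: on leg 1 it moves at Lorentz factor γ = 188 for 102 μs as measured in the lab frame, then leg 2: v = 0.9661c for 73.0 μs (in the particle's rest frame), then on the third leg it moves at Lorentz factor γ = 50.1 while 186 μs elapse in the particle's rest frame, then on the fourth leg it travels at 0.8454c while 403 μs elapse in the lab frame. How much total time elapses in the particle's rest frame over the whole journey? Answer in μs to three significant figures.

Leg 1: γ = 188; τ_1 = 102/188.0 = 0.5426 μs.
Leg 2: 73.0 μs is already measured in the particle's rest frame.
Leg 3: 186 μs is already measured in the particle's rest frame.
Leg 4: γ = 1/√(1 − 0.8454²) = 1/√0.2853 = 1.872; τ_4 = 403/1.872 = 215.3 μs.
Total: 0.5426 + 73.00 + 186.0 + 215.3 μs.

τ = 475 μs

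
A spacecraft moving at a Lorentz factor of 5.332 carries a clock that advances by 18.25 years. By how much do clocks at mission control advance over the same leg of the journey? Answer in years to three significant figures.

Δt = 97.3 years

γ = 5.332
The interval measured aboard the spacecraft is the proper time (both events occur at the same place in that frame); the lab-frame interval is Δt = γτ = 5.332 × 18.25 years.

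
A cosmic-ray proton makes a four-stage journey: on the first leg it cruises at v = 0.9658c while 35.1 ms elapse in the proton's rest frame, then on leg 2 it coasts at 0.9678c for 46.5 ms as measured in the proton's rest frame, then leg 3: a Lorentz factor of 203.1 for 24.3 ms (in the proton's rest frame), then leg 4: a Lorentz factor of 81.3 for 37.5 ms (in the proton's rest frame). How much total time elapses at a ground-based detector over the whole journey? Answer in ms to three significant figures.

Leg 1: γ = 1/√(1 − 0.9658²) = 1/√0.06723 = 3.857; Δt_1 = 3.857 × 35.1 = 135.4 ms.
Leg 2: γ = 1/√(1 − 0.9678²) = 1/√0.06336 = 3.973; Δt_2 = 3.973 × 46.5 = 184.7 ms.
Leg 3: γ = 203.1; Δt_3 = 203.1 × 24.3 = 4935 ms.
Leg 4: γ = 81.3; Δt_4 = 81.30 × 37.5 = 3049 ms.
Total: 135.4 + 184.7 + 4935 + 3049 ms.

Δt = 8300 ms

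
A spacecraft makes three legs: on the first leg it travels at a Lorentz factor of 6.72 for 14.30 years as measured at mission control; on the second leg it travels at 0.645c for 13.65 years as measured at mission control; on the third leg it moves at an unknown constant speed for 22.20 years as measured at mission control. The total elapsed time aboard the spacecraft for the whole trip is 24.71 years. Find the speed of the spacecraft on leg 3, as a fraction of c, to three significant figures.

Leg 1: γ = 6.72; τ_1 = 14.30/6.720 = 2.128 years.
Leg 2: γ = 1/√(1 − 0.645²) = 1/√0.5840 = 1.309; τ_2 = 13.65/1.309 = 10.43 years.
Leg 3: speed unknown; τ_3 = 22.20/γ_3.
Total proper time: 2.128 + 10.43 + τ_3 = 24.71, so τ_3 = 24.71 − 12.56 = 12.15 years.
γ_3 = 22.20/12.15 = 1.827; β = √(1 − 1/γ²) = √0.7004.

β = 0.837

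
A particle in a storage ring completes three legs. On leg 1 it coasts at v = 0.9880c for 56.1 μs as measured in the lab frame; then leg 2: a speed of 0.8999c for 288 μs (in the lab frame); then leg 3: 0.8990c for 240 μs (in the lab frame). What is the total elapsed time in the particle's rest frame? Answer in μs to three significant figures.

τ = 239 μs

Leg 1: γ = 1/√(1 − 0.9880²) = 1/√0.02386 = 6.474; τ_1 = 56.1/6.474 = 8.665 μs.
Leg 2: γ = 1/√(1 − 0.8999²) = 1/√0.1902 = 2.293; τ_2 = 288/2.293 = 125.6 μs.
Leg 3: γ = 1/√(1 − 0.8990²) = 1/√0.1918 = 2.283; τ_3 = 240/2.283 = 105.1 μs.
Total: 8.665 + 125.6 + 105.1 μs.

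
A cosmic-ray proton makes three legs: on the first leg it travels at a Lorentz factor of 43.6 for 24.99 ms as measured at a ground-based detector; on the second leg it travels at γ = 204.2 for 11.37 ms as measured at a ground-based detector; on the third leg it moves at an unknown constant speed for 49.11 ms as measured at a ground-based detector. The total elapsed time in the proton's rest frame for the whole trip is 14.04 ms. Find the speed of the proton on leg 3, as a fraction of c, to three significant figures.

β = 0.962

Leg 1: γ = 43.6; τ_1 = 24.99/43.60 = 0.5732 ms.
Leg 2: γ = 204.2; τ_2 = 11.37/204.2 = 0.05568 ms.
Leg 3: speed unknown; τ_3 = 49.11/γ_3.
Total proper time: 0.5732 + 0.05568 + τ_3 = 14.04, so τ_3 = 14.04 − 0.6288 = 13.41 ms.
γ_3 = 49.11/13.41 = 3.662; β = √(1 − 1/γ²) = √0.9254.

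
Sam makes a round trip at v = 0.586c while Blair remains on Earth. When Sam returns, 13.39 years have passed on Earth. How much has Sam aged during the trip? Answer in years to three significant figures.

τ = 10.9 years

γ = 1/√(1 − 0.586²) = 1/√0.6566 = 1.234
Sam's clock measures proper time along the trip: τ = Δt/γ = 13.39/1.234 years.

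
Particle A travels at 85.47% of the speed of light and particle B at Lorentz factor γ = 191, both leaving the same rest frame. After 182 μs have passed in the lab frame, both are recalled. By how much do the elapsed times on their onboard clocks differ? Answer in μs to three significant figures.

A: β = 0.8547; γ = 1/√(1 − 0.8547²) = 1/√0.2695 = 1.926; τ_A = 182/1.926 = 94.48 μs.
B: γ = 191; τ_B = 182/191.0 = 0.9529 μs.

|τ_A − τ_B| = 93.5 μs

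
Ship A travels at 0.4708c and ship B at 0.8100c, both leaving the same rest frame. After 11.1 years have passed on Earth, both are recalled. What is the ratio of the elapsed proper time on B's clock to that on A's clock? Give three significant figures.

A: γ = 1/√(1 − 0.4708²) = 1/√0.7783 = 1.133. B: γ = 1/√(1 − 0.8100²) = 1/√0.3439 = 1.705.
τ_A/τ_B = γ_B/γ_A = 1.705/1.133 = 1.504, so τ_B/τ_A = 0.6647.

τ_B/τ_A = 0.665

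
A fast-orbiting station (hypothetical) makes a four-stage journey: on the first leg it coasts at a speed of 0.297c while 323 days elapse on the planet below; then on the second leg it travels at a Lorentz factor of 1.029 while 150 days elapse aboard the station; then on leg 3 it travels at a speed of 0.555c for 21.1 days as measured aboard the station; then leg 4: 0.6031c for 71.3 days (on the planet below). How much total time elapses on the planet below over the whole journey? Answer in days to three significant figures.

Leg 1: 323 days is already measured on the planet below.
Leg 2: γ = 1.029; Δt_2 = 1.029 × 150 = 154.3 days.
Leg 3: γ = 1/√(1 − 0.555²) = 1/√0.6920 = 1.202; Δt_3 = 1.202 × 21.1 = 25.37 days.
Leg 4: 71.3 days is already measured on the planet below.
Total: 323.0 + 154.3 + 25.37 + 71.30 days.

Δt = 574 days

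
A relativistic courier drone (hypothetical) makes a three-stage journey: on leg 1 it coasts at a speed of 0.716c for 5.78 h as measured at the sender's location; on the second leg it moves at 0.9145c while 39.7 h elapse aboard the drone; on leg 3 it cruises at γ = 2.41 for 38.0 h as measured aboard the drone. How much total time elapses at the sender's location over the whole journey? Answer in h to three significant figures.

Leg 1: 5.78 h is already measured at the sender's location.
Leg 2: γ = 1/√(1 − 0.9145²) = 1/√0.1637 = 2.472; Δt_2 = 2.472 × 39.7 = 98.13 h.
Leg 3: γ = 2.41; Δt_3 = 2.410 × 38.0 = 91.58 h.
Total: 5.780 + 98.13 + 91.58 h.

Δt = 195 h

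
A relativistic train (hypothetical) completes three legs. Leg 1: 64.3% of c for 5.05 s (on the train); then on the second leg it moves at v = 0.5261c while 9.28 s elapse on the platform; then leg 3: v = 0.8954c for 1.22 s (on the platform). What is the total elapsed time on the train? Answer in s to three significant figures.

τ = 13.5 s

Leg 1: 5.05 s is already measured on the train.
Leg 2: γ = 1/√(1 − 0.5261²) = 1/√0.7232 = 1.176; τ_2 = 9.28/1.176 = 7.892 s.
Leg 3: γ = 1/√(1 − 0.8954²) = 1/√0.1983 = 2.246; τ_3 = 1.22/2.246 = 0.5432 s.
Total: 5.050 + 7.892 + 0.5432 s.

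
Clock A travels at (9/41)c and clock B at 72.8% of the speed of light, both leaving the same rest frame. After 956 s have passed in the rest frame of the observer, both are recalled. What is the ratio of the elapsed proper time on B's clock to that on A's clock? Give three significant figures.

A: γ = 1/√(1 − (9/41)²) = 41/40 = 1.025. B: β = 0.728; γ = 1/√(1 − 0.728²) = 1/√0.4700 = 1.459.
τ_A/τ_B = γ_B/γ_A = 1.459/1.025 = 1.423, so τ_B/τ_A = 0.7027.

τ_B/τ_A = 0.703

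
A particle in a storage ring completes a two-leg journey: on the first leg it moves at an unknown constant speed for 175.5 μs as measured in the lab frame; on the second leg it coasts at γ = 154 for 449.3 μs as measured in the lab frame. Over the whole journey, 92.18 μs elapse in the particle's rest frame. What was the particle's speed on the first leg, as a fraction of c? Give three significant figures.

β = 0.861

Leg 1: speed unknown; τ_1 = 175.5/γ_1.
Leg 2: γ = 154; τ_2 = 449.3/154.0 = 2.918 μs.
Total proper time: τ_1 + 2.918 = 92.18, so τ_1 = 92.18 − 2.918 = 89.26 μs.
γ_1 = 175.5/89.26 = 1.966; β = √(1 − 1/γ²) = √0.7413.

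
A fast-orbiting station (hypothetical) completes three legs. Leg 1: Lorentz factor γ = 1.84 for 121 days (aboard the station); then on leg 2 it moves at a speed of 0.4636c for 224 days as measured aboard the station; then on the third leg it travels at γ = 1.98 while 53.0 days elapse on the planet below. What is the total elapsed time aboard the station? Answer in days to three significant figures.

Leg 1: 121 days is already measured aboard the station.
Leg 2: 224 days is already measured aboard the station.
Leg 3: γ = 1.98; τ_3 = 53.0/1.980 = 26.77 days.
Total: 121.0 + 224.0 + 26.77 days.

τ = 372 days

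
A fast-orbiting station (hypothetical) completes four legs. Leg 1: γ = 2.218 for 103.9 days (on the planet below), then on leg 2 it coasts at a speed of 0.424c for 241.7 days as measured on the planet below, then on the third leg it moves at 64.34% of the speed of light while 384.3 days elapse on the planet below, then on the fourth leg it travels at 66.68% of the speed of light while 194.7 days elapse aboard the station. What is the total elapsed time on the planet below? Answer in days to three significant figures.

Leg 1: 103.9 days is already measured on the planet below.
Leg 2: 241.7 days is already measured on the planet below.
Leg 3: 384.3 days is already measured on the planet below.
Leg 4: β = 0.6668; γ = 1/√(1 − 0.6668²) = 1/√0.5554 = 1.342; Δt_4 = 1.342 × 194.7 = 261.3 days.
Total: 103.9 + 241.7 + 384.3 + 261.3 days.

Δt = 991 days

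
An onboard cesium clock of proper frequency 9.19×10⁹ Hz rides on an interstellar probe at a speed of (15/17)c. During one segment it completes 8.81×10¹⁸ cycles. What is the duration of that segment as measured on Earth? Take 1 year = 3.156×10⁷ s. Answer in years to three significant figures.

Δt = 64.5 years

γ = 1/√(1 − (15/17)²) = 17/8 = 2.125
Proper time for N cycles: τ = N/f = 8.81×10¹⁸/(9.19×10⁹) = 9.587×10⁸ s = 30.38 years.
Lab-frame duration Δt = γτ = 2.125 × 30.38 = 64.55 years.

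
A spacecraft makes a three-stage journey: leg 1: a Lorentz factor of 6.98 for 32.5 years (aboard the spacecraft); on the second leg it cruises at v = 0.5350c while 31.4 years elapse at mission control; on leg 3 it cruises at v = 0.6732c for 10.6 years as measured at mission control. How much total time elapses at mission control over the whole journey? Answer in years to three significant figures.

Leg 1: γ = 6.98; Δt_1 = 6.980 × 32.5 = 226.9 years.
Leg 2: 31.4 years is already measured at mission control.
Leg 3: 10.6 years is already measured at mission control.
Total: 226.9 + 31.40 + 10.60 years.

Δt = 269 years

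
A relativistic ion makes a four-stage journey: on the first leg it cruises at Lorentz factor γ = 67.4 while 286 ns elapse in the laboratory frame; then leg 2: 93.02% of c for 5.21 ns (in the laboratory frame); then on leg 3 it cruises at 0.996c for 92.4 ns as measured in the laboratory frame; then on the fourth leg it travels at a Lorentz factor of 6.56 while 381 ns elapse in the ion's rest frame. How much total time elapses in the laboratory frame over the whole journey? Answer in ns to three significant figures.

Leg 1: 286 ns is already measured in the laboratory frame.
Leg 2: 5.21 ns is already measured in the laboratory frame.
Leg 3: 92.4 ns is already measured in the laboratory frame.
Leg 4: γ = 6.56; Δt_4 = 6.560 × 381 = 2499 ns.
Total: 286.0 + 5.210 + 92.40 + 2499 ns.

Δt = 2880 ns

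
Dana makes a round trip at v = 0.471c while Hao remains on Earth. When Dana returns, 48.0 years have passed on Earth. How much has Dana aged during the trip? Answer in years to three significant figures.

γ = 1/√(1 − 0.471²) = 1/√0.7782 = 1.134
Dana's clock measures proper time along the trip: τ = Δt/γ = 48.0/1.134 years.

τ = 42.3 years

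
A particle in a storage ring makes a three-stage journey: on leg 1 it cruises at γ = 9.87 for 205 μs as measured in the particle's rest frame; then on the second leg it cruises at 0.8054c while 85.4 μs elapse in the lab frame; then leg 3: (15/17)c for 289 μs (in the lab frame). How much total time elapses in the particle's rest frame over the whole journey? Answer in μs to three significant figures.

τ = 392 μs

Leg 1: 205 μs is already measured in the particle's rest frame.
Leg 2: γ = 1/√(1 − 0.8054²) = 1/√0.3513 = 1.687; τ_2 = 85.4/1.687 = 50.62 μs.
Leg 3: γ = 1/√(1 − (15/17)²) = 17/8 = 2.125; τ_3 = 289/2.125 = 136.0 μs.
Total: 205.0 + 50.62 + 136.0 μs.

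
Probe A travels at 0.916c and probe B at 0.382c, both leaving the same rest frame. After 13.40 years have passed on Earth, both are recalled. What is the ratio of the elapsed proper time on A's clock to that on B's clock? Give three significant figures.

A: γ = 1/√(1 − 0.916²) = 1/√0.1609 = 2.493. B: γ = 1/√(1 − 0.382²) = 1/√0.8541 = 1.082.
τ_A/τ_B = γ_B/γ_A = 1.082/2.493 = 0.4341, so τ_A/τ_B = 0.4341.

τ_A/τ_B = 0.434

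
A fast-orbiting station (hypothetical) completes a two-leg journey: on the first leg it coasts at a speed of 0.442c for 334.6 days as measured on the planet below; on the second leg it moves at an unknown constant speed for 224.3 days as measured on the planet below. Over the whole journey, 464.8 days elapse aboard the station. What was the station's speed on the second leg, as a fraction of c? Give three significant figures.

Leg 1: γ = 1/√(1 − 0.442²) = 1/√0.8046 = 1.115; τ_1 = 334.6/1.115 = 300.1 days.
Leg 2: speed unknown; τ_2 = 224.3/γ_2.
Total proper time: 300.1 + τ_2 = 464.8, so τ_2 = 464.8 − 300.1 = 164.7 days.
γ_2 = 224.3/164.7 = 1.362; β = √(1 − 1/γ²) = √0.4611.

β = 0.679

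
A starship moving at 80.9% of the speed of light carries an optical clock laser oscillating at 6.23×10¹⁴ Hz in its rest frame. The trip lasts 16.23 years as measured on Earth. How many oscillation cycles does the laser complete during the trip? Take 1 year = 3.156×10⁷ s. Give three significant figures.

N = 1.88×10²³

β = 0.809; γ = 1/√(1 − 0.809²) = 1/√0.3455 = 1.701
The oscillator's own cycle count is N = f × τ where τ is the proper time on the ship. τ = Δt/γ = 16.23/1.701 = 9.540 years = 3.011×10⁸ s.
N = 6.23×10¹⁴ × 3.011×10⁸ = 1.876×10²³.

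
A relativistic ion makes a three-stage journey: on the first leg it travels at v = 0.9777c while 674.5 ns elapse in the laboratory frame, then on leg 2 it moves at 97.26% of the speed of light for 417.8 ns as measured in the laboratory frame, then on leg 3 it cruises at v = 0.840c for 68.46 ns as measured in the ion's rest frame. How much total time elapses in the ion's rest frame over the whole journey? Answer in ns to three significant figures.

Leg 1: γ = 1/√(1 − 0.9777²) = 1/√0.04410 = 4.762; τ_1 = 674.5/4.762 = 141.6 ns.
Leg 2: β = 0.9726; γ = 1/√(1 − 0.9726²) = 1/√0.05405 = 4.301; τ_2 = 417.8/4.301 = 97.13 ns.
Leg 3: 68.46 ns is already measured in the ion's rest frame.
Total: 141.6 + 97.13 + 68.46 ns.

τ = 307 ns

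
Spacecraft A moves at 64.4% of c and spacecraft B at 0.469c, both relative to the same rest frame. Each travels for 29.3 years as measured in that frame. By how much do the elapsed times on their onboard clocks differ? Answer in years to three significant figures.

|τ_A − τ_B| = 3.46 years

A: β = 0.644; γ = 1/√(1 − 0.644²) = 1/√0.5853 = 1.307; τ_A = 29.3/1.307 = 22.42 years.
B: γ = 1/√(1 − 0.469²) = 1/√0.7800 = 1.132; τ_B = 29.3/1.132 = 25.88 years.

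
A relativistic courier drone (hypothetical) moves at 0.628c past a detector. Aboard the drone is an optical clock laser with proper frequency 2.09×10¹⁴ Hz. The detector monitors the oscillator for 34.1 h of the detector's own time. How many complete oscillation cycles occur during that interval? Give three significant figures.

γ = 1/√(1 − 0.628²) = 1/√0.6056 = 1.285
During 34.1 h of lab time, the oscillator's proper time advances by τ = Δt/γ = 34.1/1.285 = 26.54 h = 9.553×10⁴ s.
N = f × τ = 2.09×10¹⁴ × 9.553×10⁴ = 1.997×10¹⁹.

N = 2.00×10¹⁹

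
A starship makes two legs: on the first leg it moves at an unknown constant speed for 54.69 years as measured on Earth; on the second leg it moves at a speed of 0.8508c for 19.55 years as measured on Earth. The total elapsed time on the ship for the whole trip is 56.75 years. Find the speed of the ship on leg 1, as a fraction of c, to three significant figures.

Leg 1: speed unknown; τ_1 = 54.69/γ_1.
Leg 2: γ = 1/√(1 − 0.8508²) = 1/√0.2761 = 1.903; τ_2 = 19.55/1.903 = 10.27 years.
Total proper time: τ_1 + 10.27 = 56.75, so τ_1 = 56.75 − 10.27 = 46.48 years.
γ_1 = 54.69/46.48 = 1.177; β = √(1 − 1/γ²) = √0.2778.

β = 0.527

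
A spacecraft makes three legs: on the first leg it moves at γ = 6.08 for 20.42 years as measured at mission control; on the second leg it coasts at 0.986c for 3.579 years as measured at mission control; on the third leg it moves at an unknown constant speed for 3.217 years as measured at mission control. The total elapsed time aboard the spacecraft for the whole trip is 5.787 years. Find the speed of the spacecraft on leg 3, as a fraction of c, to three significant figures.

Leg 1: γ = 6.08; τ_1 = 20.42/6.080 = 3.359 years.
Leg 2: γ = 1/√(1 − 0.986²) = 1/√0.02780 = 5.997; τ_2 = 3.579/5.997 = 0.5968 years.
Leg 3: speed unknown; τ_3 = 3.217/γ_3.
Total proper time: 3.359 + 0.5968 + τ_3 = 5.787, so τ_3 = 5.787 − 3.955 = 1.832 years.
γ_3 = 3.217/1.832 = 1.756; β = √(1 − 1/γ²) = √0.6758.

β = 0.822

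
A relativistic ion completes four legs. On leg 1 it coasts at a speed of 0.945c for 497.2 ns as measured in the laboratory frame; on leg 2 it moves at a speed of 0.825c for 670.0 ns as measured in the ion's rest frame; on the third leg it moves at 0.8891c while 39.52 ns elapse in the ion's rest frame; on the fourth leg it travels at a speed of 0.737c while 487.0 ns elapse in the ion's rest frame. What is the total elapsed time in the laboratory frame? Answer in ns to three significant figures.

Leg 1: 497.2 ns is already measured in the laboratory frame.
Leg 2: γ = 1/√(1 − 0.825²) = 1/√0.3194 = 1.769; Δt_2 = 1.769 × 670.0 = 1186 ns.
Leg 3: γ = 1/√(1 − 0.8891²) = 1/√0.2095 = 2.185; Δt_3 = 2.185 × 39.52 = 86.34 ns.
Leg 4: γ = 1/√(1 − 0.737²) = 1/√0.4568 = 1.480; Δt_4 = 1.480 × 487.0 = 720.5 ns.
Total: 497.2 + 1186 + 86.34 + 720.5 ns.

Δt = 2490 ns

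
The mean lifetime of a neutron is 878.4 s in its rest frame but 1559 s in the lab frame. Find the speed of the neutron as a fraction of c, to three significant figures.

β = 0.826

γ = Δt/τ₀ = 1559/878.4 = 1.775
β = √(1 − 1/γ²) = √(1 − 0.3175) = √0.6825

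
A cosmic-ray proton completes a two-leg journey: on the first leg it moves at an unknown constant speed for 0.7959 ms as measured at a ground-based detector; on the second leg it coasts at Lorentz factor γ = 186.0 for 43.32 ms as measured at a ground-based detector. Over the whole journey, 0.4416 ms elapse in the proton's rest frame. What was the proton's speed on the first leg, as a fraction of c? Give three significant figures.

β = 0.965

Leg 1: speed unknown; τ_1 = 0.7959/γ_1.
Leg 2: γ = 186.0; τ_2 = 43.32/186.0 = 0.2329 ms.
Total proper time: τ_1 + 0.2329 = 0.4416, so τ_1 = 0.4416 − 0.2329 = 0.2087 ms.
γ_1 = 0.7959/0.2087 = 3.814; β = √(1 − 1/γ²) = √0.9312.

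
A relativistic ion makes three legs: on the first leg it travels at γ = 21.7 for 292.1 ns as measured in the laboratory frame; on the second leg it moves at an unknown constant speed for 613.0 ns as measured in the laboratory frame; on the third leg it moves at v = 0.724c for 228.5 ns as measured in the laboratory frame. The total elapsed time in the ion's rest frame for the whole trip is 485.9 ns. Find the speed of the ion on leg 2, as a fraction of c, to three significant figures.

Leg 1: γ = 21.7; τ_1 = 292.1/21.70 = 13.46 ns.
Leg 2: speed unknown; τ_2 = 613.0/γ_2.
Leg 3: γ = 1/√(1 − 0.724²) = 1/√0.4758 = 1.450; τ_3 = 228.5/1.450 = 157.6 ns.
Total proper time: 13.46 + τ_2 + 157.6 = 485.9, so τ_2 = 485.9 − 171.1 = 314.8 ns.
γ_2 = 613.0/314.8 = 1.947; β = √(1 − 1/γ²) = √0.7362.

β = 0.858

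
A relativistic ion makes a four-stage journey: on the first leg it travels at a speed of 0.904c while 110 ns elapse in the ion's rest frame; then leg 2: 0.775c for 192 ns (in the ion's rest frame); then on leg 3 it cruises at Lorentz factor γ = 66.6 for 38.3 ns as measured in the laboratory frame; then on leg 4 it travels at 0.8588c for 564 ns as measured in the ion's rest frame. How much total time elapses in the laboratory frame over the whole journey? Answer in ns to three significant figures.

Leg 1: γ = 1/√(1 − 0.904²) = 1/√0.1828 = 2.339; Δt_1 = 2.339 × 110 = 257.3 ns.
Leg 2: γ = 1/√(1 − 0.775²) = 1/√0.3994 = 1.582; Δt_2 = 1.582 × 192 = 303.8 ns.
Leg 3: 38.3 ns is already measured in the laboratory frame.
Leg 4: γ = 1/√(1 − 0.8588²) = 1/√0.2625 = 1.952; Δt_4 = 1.952 × 564 = 1101 ns.
Total: 257.3 + 303.8 + 38.30 + 1101 ns.

Δt = 1700 ns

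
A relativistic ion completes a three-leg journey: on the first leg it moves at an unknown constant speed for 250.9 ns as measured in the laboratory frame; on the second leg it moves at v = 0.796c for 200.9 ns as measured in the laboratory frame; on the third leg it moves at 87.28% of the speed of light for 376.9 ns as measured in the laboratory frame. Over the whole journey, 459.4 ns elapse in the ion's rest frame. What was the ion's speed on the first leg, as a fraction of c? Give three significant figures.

β = 0.790

Leg 1: speed unknown; τ_1 = 250.9/γ_1.
Leg 2: γ = 1/√(1 − 0.796²) = 1/√0.3664 = 1.652; τ_2 = 200.9/1.652 = 121.6 ns.
Leg 3: β = 0.8728; γ = 1/√(1 − 0.8728²) = 1/√0.2382 = 2.049; τ_3 = 376.9/2.049 = 184.0 ns.
Total proper time: τ_1 + 121.6 + 184.0 = 459.4, so τ_1 = 459.4 − 305.6 = 153.8 ns.
γ_1 = 250.9/153.8 = 1.631; β = √(1 − 1/γ²) = √0.6240.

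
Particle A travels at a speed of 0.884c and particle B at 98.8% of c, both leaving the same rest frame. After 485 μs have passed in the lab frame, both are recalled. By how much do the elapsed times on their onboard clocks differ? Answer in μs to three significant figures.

|τ_A − τ_B| = 152 μs

A: γ = 1/√(1 − 0.884²) = 1/√0.2185 = 2.139; τ_A = 485/2.139 = 226.7 μs.
B: β = 0.988; γ = 1/√(1 − 0.988²) = 1/√0.02386 = 6.474; τ_B = 485/6.474 = 74.91 μs.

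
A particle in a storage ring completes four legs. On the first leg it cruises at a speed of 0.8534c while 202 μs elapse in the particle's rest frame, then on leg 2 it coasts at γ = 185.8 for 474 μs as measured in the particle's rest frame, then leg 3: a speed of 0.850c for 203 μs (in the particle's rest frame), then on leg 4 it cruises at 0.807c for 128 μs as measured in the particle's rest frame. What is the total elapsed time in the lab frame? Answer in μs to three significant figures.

Leg 1: γ = 1/√(1 − 0.8534²) = 1/√0.2717 = 1.918; Δt_1 = 1.918 × 202 = 387.5 μs.
Leg 2: γ = 185.8; Δt_2 = 185.8 × 474 = 8.807×10⁴ μs.
Leg 3: γ = 1/√(1 − 0.850²) = 1/√0.2775 = 1.898; Δt_3 = 1.898 × 203 = 385.4 μs.
Leg 4: γ = 1/√(1 − 0.807²) = 1/√0.3488 = 1.693; Δt_4 = 1.693 × 128 = 216.7 μs.
Total: 387.5 + 8.807×10⁴ + 385.4 + 216.7 μs.

Δt = 8.91×10⁴ μs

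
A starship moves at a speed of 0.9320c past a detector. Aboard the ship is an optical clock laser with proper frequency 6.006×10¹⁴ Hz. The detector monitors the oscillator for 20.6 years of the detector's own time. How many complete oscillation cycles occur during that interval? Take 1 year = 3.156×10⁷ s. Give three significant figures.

N = 1.42×10²³

γ = 1/√(1 − 0.9320²) = 1/√0.1314 = 2.759
During 20.6 years of lab time, the oscillator's proper time advances by τ = Δt/γ = 20.6/2.759 = 7.467 years = 2.356×10⁸ s.
N = f × τ = 6.006×10¹⁴ × 2.356×10⁸ = 1.415×10²³.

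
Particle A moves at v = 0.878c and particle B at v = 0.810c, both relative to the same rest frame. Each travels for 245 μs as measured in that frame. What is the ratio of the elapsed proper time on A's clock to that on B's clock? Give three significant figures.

τ_A/τ_B = 0.816

A: γ = 1/√(1 − 0.878²) = 1/√0.2291 = 2.089. B: γ = 1/√(1 − 0.810²) = 1/√0.3439 = 1.705.
τ_A/τ_B = γ_B/γ_A = 1.705/2.089 = 0.8162, so τ_A/τ_B = 0.8162.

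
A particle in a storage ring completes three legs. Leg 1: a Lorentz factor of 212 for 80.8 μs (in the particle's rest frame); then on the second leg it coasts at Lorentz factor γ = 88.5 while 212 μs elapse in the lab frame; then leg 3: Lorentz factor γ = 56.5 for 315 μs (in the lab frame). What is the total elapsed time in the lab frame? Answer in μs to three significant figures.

Leg 1: γ = 212; Δt_1 = 212.0 × 80.8 = 1.713×10⁴ μs.
Leg 2: 212 μs is already measured in the lab frame.
Leg 3: 315 μs is already measured in the lab frame.
Total: 1.713×10⁴ + 212.0 + 315.0 μs.

Δt = 1.77×10⁴ μs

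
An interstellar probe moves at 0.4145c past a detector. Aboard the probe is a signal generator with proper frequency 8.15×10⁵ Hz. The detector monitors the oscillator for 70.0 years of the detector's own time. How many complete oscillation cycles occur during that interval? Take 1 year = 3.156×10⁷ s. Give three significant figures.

γ = 1/√(1 − 0.4145²) = 1/√0.8282 = 1.099
During 70.0 years of lab time, the oscillator's proper time advances by τ = Δt/γ = 70.0/1.099 = 63.70 years = 2.010×10⁹ s.
N = f × τ = 8.15×10⁵ × 2.010×10⁹ = 1.639×10¹⁵.

N = 1.64×10¹⁵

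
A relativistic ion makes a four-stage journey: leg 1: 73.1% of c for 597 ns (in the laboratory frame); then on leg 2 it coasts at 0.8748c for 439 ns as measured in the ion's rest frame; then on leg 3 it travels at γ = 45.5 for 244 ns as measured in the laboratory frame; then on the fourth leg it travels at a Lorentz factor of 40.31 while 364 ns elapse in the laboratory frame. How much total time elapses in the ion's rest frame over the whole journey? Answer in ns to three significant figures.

Leg 1: β = 0.731; γ = 1/√(1 − 0.731²) = 1/√0.4656 = 1.465; τ_1 = 597/1.465 = 407.4 ns.
Leg 2: 439 ns is already measured in the ion's rest frame.
Leg 3: γ = 45.5; τ_3 = 244/45.50 = 5.363 ns.
Leg 4: γ = 40.31; τ_4 = 364/40.31 = 9.030 ns.
Total: 407.4 + 439.0 + 5.363 + 9.030 ns.

τ = 861 ns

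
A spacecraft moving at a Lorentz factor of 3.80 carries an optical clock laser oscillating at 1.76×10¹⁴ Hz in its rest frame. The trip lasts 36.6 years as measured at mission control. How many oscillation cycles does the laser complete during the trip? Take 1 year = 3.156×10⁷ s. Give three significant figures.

N = 5.35×10²²

γ = 3.80
The oscillator's own cycle count is N = f × τ where τ is the proper time aboard the spacecraft. τ = Δt/γ = 36.6/3.800 = 9.632 years = 3.040×10⁸ s.
N = 1.76×10¹⁴ × 3.040×10⁸ = 5.350×10²².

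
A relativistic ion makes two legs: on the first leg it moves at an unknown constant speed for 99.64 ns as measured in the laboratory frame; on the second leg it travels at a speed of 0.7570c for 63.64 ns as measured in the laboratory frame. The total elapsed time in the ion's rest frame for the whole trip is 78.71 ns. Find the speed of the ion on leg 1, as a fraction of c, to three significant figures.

Leg 1: speed unknown; τ_1 = 99.64/γ_1.
Leg 2: γ = 1/√(1 − 0.7570²) = 1/√0.4270 = 1.530; τ_2 = 63.64/1.530 = 41.58 ns.
Total proper time: τ_1 + 41.58 = 78.71, so τ_1 = 78.71 − 41.58 = 37.13 ns.
γ_1 = 99.64/37.13 = 2.684; β = √(1 − 1/γ²) = √0.8612.

β = 0.928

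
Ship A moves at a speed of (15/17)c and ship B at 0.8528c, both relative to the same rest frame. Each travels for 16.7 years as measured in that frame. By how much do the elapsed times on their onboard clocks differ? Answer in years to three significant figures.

A: γ = 1/√(1 − (15/17)²) = 17/8 = 2.125; τ_A = 16.7/2.125 = 7.859 years.
B: γ = 1/√(1 − 0.8528²) = 1/√0.2727 = 1.915; τ_B = 16.7/1.915 = 8.721 years.

|τ_A − τ_B| = 0.863 years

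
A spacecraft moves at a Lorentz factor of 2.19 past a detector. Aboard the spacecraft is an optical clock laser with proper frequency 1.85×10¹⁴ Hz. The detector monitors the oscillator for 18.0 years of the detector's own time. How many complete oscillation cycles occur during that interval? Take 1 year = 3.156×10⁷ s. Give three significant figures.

N = 4.80×10²²

γ = 2.19
During 18.0 years of lab time, the oscillator's proper time advances by τ = Δt/γ = 18.0/2.190 = 8.219 years = 2.594×10⁸ s.
N = f × τ = 1.85×10¹⁴ × 2.594×10⁸ = 4.799×10²².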